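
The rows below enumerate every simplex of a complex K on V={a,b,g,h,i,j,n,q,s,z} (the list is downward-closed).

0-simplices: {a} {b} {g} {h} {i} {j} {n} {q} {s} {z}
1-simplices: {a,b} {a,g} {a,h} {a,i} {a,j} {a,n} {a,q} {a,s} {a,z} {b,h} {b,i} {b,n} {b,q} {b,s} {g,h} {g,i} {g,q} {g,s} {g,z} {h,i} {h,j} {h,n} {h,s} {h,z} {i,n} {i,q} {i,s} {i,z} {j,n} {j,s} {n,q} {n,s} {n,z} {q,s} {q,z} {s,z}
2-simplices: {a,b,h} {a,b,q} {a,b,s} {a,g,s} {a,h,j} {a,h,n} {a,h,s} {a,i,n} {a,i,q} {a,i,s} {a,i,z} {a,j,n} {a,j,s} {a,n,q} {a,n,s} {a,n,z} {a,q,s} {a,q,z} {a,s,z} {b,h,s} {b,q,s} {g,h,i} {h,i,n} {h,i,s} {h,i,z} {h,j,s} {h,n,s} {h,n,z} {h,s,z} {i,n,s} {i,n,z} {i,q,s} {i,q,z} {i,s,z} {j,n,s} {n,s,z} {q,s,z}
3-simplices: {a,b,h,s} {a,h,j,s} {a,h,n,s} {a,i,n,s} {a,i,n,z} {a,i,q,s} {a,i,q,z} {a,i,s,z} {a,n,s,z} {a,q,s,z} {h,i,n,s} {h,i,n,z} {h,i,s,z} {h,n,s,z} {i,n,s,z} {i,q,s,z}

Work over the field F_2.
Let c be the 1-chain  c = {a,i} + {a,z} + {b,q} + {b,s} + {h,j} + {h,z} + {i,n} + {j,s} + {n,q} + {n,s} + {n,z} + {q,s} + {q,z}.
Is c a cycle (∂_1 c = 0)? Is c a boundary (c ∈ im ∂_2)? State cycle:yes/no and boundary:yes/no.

cycle:yes boundary:yes

n_0=10 n_1=36 n_2=37 n_3=16  [Z2]
∂1: piv[ab,ag,ah,ai,aj,an,aq,as,az] rk=9  ker:bh,bi,bn,bq,bs,gh,gi,gq,gs,gz,hi,hj,hn,hs,hz,in,iq,is,iz,jn,js,nq,ns,nz,qs,qz,sz
∂2: piv[abh,abq,abs,ags,ahj,ahn,ahs,ain,aiq,ais,aiz,ajn,ajs,anq,ans,anz,aqs,aqz,asz,ghi,hin,hiz] rk=22  ker:bhs,bqs,his,hjs,hns,hnz,hsz,ins,inz,iqs,iqz,isz,jns,nsz,qsz
∂3: piv[abhs,ahjs,ahns,ains,ainz,aiqs,aiqz,aisz,ansz,aqsz,hins,hinz,hisz] rk=13  ker:hnsz,insz,iqsz
∂1c = 0
c vs im∂2: reduces to 0 ⇒ boundary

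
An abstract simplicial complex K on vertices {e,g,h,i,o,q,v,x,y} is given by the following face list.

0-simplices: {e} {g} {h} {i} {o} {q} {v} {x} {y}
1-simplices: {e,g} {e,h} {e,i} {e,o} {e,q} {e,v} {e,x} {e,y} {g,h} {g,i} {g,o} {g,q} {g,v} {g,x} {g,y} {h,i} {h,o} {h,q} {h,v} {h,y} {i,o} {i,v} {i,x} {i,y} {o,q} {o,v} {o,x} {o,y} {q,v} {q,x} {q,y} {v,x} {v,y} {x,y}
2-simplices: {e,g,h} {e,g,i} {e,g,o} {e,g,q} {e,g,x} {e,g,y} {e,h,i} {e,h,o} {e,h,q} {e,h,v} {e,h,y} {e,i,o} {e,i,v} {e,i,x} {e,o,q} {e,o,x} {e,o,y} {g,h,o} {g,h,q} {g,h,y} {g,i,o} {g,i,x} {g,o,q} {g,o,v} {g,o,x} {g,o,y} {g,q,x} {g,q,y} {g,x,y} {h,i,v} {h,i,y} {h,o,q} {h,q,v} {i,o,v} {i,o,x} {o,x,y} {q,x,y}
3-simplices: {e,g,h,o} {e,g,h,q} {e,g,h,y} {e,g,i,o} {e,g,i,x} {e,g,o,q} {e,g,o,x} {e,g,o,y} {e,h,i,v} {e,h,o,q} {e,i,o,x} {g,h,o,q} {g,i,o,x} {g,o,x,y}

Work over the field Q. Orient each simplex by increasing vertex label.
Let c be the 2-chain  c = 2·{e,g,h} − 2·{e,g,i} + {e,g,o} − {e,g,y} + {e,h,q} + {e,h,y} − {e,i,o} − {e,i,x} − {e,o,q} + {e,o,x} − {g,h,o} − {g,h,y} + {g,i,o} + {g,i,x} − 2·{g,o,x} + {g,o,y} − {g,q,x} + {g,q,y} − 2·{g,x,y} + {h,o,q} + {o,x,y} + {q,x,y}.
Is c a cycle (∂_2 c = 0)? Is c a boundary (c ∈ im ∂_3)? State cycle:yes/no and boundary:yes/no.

cycle:yes boundary:no

n_0=9 n_1=34 n_2=37 n_3=14  [Q]
∂1: piv[eg,eh,ei,eo,eq,ev,ex,ey] rk=8  ker:gh,gi,go,gq,gv,gx,gy,hi,ho,hq,hv,hy,io,iv,ix,iy,oq,ov,ox,oy,qv,qx,qy,vx,vy,xy
∂2: piv[egh,egi,ego,egq,egx,egy,ehi,eho,ehq,ehv,ehy,eio,eiv,eix,eoq,eox,eoy,gov,gqx,gqy,gxy,hiy,hqv,iov] rk=24  ker:gho,ghq,ghy,gio,gix,goq,gox,goy,hiv,hoq,iox,oxy,qxy
∂3: piv[egho,eghq,eghy,egio,egix,egoq,egox,egoy,ehiv,ehoq,eiox,goxy] rk=12  ker:ghoq,giox
∂2c = 0
c vs im∂3: residual ≠ 0 ⇒ not boundary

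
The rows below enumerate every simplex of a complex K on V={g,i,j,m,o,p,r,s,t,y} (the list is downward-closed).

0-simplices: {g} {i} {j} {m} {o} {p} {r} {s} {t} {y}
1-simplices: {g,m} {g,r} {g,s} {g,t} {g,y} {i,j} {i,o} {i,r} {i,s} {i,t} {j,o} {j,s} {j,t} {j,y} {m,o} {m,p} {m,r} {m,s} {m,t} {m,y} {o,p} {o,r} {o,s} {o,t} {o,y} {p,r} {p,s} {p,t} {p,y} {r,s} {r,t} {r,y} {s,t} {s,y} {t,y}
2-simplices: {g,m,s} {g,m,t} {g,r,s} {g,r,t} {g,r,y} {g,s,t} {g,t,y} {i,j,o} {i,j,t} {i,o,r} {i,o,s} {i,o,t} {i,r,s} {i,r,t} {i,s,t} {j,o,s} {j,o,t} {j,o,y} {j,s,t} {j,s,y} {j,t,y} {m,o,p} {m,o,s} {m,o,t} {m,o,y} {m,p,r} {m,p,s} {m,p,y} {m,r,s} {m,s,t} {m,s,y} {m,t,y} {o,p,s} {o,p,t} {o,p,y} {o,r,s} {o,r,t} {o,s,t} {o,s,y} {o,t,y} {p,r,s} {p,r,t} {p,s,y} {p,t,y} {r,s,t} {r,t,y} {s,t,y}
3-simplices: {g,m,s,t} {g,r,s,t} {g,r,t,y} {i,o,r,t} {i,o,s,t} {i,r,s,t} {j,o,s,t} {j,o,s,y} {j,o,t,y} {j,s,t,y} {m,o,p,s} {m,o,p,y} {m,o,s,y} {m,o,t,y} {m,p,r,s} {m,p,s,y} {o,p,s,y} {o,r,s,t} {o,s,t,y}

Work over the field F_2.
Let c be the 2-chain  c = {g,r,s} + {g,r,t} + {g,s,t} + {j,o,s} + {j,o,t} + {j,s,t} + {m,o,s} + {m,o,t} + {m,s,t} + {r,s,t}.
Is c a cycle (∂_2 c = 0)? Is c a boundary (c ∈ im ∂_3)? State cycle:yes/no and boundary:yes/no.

n_0=10 n_1=35 n_2=47 n_3=19  [Z2]
∂1: piv[gm,gr,gs,gt,gy,ij,io,ir,mp] rk=9  ker:is,it,jo,js,jt,jy,mo,mr,ms,mt,my,op,or,os,ot,oy,pr,ps,pt,py,rs,rt,ry,st,sy,ty
∂2: piv[gms,gmt,grs,grt,gry,gst,gty,ijo,ijt,ior,ios,iot,irs,irt,jos,joy,jsy,jty,mop,mos,moy,mpr,mps,mpy,mrs,opt] rk=26  ker:ist,jot,jst,mot,mst,msy,mty,ops,opy,ors,ort,ost,osy,oty,prs,prt,psy,pty,rst,rty,sty
∂3: piv[gmst,grst,grty,iort,iost,irst,jost,josy,joty,jsty,mops,mopy,mosy,moty,mprs,mpsy,orst] rk=17  ker:opsy,osty
∂2c = 0
c vs im∂3: residual ≠ 0 ⇒ not boundary

cycle:yes boundary:no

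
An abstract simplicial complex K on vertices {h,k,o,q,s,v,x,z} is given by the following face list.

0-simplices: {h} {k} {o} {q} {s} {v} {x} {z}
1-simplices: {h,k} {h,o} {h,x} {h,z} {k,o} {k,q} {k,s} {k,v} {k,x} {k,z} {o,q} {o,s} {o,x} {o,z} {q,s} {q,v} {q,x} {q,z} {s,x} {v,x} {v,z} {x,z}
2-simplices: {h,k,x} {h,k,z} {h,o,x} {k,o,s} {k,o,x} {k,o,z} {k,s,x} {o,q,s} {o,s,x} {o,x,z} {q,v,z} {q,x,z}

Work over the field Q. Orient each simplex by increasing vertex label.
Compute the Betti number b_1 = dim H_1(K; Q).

b_1=4

n_0=8 n_1=22 n_2=12  [Q]
∂1: piv[hk,ho,hx,hz,kq,ks,kv] rk=7  ker:ko,kx,kz,oq,os,ox,oz,qs,qv,qx,qz,sx,vx,vz,xz
∂2: piv[hkx,hkz,hox,kos,kox,koz,ksx,oqs,oxz,qvz,qxz] rk=11  ker:osx
b_1=(22−7)−11=4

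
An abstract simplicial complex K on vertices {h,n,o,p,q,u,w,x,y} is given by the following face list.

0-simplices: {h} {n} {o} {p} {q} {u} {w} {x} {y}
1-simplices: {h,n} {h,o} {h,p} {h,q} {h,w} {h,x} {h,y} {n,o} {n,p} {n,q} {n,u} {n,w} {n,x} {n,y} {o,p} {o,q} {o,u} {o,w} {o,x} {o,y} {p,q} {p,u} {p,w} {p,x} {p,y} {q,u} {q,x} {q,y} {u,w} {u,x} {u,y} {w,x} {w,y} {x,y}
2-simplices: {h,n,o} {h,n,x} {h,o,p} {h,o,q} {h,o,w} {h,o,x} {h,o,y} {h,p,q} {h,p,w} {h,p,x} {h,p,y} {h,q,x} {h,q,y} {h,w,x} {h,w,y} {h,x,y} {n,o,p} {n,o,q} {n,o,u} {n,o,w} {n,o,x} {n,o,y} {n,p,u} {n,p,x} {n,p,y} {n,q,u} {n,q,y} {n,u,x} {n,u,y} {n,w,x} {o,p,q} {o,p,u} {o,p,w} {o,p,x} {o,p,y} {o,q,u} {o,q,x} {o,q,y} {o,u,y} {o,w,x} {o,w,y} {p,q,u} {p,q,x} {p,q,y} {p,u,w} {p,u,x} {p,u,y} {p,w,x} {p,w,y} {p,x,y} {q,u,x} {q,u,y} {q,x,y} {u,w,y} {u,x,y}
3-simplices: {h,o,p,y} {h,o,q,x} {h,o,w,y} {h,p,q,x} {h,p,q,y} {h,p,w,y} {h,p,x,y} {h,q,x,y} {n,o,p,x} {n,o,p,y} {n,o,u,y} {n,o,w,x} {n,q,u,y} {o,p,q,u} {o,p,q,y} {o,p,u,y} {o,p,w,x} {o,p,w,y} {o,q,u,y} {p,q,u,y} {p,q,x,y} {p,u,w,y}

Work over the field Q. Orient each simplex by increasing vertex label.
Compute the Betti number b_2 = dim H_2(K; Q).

b_2=9

n_0=9 n_1=34 n_2=55 n_3=22  [Q]
∂1: piv[hn,ho,hp,hq,hw,hx,hy,nu] rk=8  ker:no,np,nq,nw,nx,ny,op,oq,ou,ow,ox,oy,pq,pu,pw,px,py,qu,qx,qy,uw,ux,uy,wx,wy,xy
∂2: piv[hno,hnx,hop,hoq,how,hox,hoy,hpq,hpw,hpx,hpy,hqx,hqy,hwx,hwy,hxy,nop,noq,nou,now,noy,npu,nqu,nux,nuy,puw] rk=26  ker:nox,npx,npy,nqy,nwx,opq,opu,opw,opx,opy,oqu,oqx,oqy,ouy,owx,owy,pqu,pqx,pqy,pux,puy,pwx,pwy,pxy,qux,quy,qxy,uwy,uxy
∂3: piv[hopy,hoqx,howy,hpqx,hpqy,hpwy,hpxy,hqxy,nopx,nopy,nouy,nowx,nquy,opqu,opqy,opuy,opwx,opwy,oquy,puwy] rk=20  ker:pquy,pqxy
b_2=(55−26)−20=9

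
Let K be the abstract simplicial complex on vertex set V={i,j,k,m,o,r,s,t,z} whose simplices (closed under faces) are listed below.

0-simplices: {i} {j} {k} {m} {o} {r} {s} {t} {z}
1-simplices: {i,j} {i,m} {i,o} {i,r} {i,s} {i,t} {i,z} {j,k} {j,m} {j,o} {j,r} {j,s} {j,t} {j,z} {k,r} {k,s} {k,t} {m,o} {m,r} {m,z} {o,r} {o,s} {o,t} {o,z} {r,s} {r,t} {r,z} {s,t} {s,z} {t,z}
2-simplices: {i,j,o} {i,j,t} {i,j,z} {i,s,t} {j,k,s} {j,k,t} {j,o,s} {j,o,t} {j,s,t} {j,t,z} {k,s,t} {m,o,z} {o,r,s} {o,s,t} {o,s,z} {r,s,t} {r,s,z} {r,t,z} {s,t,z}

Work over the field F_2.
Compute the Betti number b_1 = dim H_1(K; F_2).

b_1=6

n_0=9 n_1=30 n_2=19  [Z2]
∂1: piv[ij,im,io,ir,is,it,iz,jk] rk=8  ker:jm,jo,jr,js,jt,jz,kr,ks,kt,mo,mr,mz,or,os,ot,oz,rs,rt,rz,st,sz,tz
∂2: piv[ijo,ijt,ijz,ist,jks,jkt,jos,jot,jst,jtz,moz,ors,osz,rst,rsz,rtz] rk=16  ker:kst,ost,stz
b_1=(30−8)−16=6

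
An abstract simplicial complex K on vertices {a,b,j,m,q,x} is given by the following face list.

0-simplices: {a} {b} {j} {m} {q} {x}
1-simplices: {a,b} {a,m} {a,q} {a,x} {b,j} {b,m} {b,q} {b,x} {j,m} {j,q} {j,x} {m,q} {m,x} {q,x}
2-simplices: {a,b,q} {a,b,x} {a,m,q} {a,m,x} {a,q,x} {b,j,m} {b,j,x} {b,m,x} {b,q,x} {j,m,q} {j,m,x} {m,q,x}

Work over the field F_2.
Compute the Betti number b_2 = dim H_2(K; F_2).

n_0=6 n_1=14 n_2=12  [Z2]
∂1: piv[ab,am,aq,ax,bj] rk=5  ker:bm,bq,bx,jm,jq,jx,mq,mx,qx
∂2: piv[abq,abx,amq,amx,aqx,bjm,bjx,bmx,jmq] rk=9  ker:bqx,jmx,mqx
b_2=(12−9)−0=3

b_2=3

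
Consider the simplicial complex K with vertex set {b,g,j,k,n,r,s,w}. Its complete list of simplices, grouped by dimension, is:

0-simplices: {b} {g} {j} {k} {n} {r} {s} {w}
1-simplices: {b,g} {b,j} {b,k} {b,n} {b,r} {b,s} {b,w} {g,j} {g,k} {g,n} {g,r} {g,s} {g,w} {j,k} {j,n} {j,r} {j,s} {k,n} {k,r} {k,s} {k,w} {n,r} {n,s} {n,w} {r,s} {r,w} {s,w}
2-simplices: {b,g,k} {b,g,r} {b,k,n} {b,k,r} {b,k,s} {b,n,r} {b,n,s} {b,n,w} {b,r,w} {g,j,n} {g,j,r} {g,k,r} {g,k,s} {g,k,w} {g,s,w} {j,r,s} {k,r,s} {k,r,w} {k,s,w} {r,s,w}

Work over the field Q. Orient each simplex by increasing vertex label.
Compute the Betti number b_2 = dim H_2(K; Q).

b_2=3

n_0=8 n_1=27 n_2=20  [Q]
∂1: piv[bg,bj,bk,bn,br,bs,bw] rk=7  ker:gj,gk,gn,gr,gs,gw,jk,jn,jr,js,kn,kr,ks,kw,nr,ns,nw,rs,rw,sw
∂2: piv[bgk,bgr,bkn,bkr,bks,bnr,bns,bnw,brw,gjn,gjr,gks,gkw,gsw,jrs,krs,krw] rk=17  ker:gkr,ksw,rsw
b_2=(20−17)−0=3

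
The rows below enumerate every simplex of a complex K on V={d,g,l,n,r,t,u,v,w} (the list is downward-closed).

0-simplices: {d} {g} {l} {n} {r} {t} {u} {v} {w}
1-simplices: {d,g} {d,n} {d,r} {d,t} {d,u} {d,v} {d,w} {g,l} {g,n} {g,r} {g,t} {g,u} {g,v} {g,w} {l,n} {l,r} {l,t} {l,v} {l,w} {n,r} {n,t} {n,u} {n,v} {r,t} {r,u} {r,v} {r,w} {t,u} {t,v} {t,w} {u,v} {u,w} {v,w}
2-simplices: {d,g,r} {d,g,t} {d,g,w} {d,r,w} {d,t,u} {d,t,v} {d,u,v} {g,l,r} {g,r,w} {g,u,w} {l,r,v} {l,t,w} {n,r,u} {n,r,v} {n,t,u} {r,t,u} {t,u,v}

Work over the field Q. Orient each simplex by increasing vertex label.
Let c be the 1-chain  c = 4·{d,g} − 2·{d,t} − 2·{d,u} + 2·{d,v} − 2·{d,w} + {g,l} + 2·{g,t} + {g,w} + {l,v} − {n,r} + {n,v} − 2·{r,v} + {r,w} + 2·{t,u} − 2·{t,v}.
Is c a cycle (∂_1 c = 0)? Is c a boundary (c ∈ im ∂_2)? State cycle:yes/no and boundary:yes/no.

n_0=9 n_1=33 n_2=17  [Q]
∂1: piv[dg,dn,dr,dt,du,dv,dw,gl] rk=8  ker:gn,gr,gt,gu,gv,gw,ln,lr,lt,lv,lw,nr,nt,nu,nv,rt,ru,rv,rw,tu,tv,tw,uv,uw,vw
∂2: piv[dgr,dgt,dgw,drw,dtu,dtv,duv,glr,guw,lrv,ltw,nru,nrv,ntu,rtu] rk=15  ker:grw,tuv
∂1c = 0
c vs im∂2: reduces to 0 ⇒ boundary

cycle:yes boundary:yes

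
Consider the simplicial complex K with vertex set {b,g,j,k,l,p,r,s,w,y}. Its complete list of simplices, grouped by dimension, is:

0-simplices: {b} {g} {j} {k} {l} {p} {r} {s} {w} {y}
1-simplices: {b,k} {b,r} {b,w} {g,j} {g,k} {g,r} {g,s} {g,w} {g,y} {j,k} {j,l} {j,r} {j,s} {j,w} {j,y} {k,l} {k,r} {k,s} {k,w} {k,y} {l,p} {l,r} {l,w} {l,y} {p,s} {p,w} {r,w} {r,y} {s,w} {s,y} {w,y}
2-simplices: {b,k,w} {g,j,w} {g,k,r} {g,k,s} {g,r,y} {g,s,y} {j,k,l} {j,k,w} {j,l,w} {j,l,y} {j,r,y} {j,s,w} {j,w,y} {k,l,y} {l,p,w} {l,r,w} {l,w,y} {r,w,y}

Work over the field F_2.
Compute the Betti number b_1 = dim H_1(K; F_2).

n_0=10 n_1=31 n_2=18  [Z2]
∂1: piv[bk,br,bw,gj,gk,gs,gy,jl,lp] rk=9  ker:gr,gw,jk,jr,js,jw,jy,kl,kr,ks,kw,ky,lr,lw,ly,ps,pw,rw,ry,sw,sy,wy
∂2: piv[bkw,gjw,gkr,gks,gry,gsy,jkl,jkw,jlw,jly,jry,jsw,jwy,kly,lpw,lrw,rwy] rk=17  ker:lwy
b_1=(31−9)−17=5

b_1=5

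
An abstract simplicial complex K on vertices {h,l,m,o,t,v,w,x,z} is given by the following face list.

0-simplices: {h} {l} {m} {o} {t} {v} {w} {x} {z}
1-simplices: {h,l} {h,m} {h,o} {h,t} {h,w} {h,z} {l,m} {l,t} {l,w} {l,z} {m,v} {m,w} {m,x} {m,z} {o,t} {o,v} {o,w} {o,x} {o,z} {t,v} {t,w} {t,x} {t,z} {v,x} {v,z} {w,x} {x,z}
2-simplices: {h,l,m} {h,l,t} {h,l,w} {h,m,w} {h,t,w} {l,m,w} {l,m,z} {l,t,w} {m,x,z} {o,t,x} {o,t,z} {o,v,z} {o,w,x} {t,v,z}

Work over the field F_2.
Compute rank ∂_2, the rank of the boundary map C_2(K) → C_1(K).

rank∂_2=12

n_0=9 n_1=27 n_2=14  [Z2]
∂1: piv[hl,hm,ho,ht,hw,hz,mv,mx] rk=8  ker:lm,lt,lw,lz,mw,mz,ot,ov,ow,ox,oz,tv,tw,tx,tz,vx,vz,wx,xz
∂2: piv[hlm,hlt,hlw,hmw,htw,lmz,mxz,otx,otz,ovz,owx,tvz] rk=12  ker:lmw,ltw
rk∂_2=12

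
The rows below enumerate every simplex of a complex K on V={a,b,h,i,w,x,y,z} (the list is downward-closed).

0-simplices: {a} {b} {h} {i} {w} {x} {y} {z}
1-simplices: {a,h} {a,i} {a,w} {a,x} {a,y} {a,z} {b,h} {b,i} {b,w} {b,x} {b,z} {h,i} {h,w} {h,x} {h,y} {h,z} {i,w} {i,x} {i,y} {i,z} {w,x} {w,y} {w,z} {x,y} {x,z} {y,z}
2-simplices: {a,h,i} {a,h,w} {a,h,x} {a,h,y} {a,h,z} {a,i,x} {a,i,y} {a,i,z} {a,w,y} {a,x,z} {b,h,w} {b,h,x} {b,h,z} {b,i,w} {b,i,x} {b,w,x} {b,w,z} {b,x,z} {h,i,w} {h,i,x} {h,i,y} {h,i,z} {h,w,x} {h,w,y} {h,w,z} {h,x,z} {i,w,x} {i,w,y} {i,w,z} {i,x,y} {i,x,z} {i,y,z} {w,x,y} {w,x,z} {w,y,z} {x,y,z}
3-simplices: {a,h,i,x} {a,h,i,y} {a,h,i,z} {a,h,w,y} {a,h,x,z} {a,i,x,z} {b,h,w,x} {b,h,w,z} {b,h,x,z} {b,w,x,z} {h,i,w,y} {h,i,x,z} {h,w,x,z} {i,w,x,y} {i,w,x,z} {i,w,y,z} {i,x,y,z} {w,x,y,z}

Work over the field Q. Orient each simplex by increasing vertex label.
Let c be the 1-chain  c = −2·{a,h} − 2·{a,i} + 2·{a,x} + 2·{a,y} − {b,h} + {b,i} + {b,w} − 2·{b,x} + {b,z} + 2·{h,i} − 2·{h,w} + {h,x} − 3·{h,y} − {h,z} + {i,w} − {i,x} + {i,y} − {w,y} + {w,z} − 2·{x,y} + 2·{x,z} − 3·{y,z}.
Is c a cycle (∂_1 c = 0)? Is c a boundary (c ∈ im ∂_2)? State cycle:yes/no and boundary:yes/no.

cycle:yes boundary:yes

n_0=8 n_1=26 n_2=36 n_3=18  [Q]
∂1: piv[ah,ai,aw,ax,ay,az,bh] rk=7  ker:bi,bw,bx,bz,hi,hw,hx,hy,hz,iw,ix,iy,iz,wx,wy,wz,xy,xz,yz
∂2: piv[ahi,ahw,ahx,ahy,ahz,aix,aiy,aiz,awy,axz,bhw,bhx,bhz,biw,bix,bwx,bwz,ixy,iyz] rk=19  ker:bxz,hiw,hix,hiy,hiz,hwx,hwy,hwz,hxz,iwx,iwy,iwz,ixz,wxy,wxz,wyz,xyz
∂3: piv[ahix,ahiy,ahiz,ahwy,ahxz,aixz,bhwx,bhwz,bhxz,bwxz,hiwy,iwxy,iwxz,iwyz,ixyz] rk=15  ker:hixz,hwxz,wxyz
∂1c = 0
c vs im∂2: reduces to 0 ⇒ boundary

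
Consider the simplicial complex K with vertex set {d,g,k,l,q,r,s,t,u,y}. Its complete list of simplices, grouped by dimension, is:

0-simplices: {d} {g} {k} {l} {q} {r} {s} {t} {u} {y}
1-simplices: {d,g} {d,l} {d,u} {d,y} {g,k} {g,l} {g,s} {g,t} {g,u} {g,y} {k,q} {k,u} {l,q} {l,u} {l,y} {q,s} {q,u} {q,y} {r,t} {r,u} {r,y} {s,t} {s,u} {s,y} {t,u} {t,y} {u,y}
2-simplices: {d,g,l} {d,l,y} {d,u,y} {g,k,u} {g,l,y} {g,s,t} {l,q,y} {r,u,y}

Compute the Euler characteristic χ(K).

χ(K)=-9

n_0=10 n_1=27 n_2=8
χ=+10−27+8=-9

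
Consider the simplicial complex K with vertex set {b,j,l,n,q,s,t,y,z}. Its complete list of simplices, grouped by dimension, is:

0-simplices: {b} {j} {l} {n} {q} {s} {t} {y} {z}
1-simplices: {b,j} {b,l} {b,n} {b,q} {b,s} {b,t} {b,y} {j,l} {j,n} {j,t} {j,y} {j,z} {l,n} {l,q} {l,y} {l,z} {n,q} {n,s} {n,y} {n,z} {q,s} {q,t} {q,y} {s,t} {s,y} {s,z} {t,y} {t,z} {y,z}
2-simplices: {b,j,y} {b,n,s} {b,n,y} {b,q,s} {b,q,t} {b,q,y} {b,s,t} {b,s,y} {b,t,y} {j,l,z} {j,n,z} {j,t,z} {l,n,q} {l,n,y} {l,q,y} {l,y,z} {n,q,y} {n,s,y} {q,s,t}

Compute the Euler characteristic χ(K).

n_0=9 n_1=29 n_2=19
χ=+9−29+19=-1

χ(K)=-1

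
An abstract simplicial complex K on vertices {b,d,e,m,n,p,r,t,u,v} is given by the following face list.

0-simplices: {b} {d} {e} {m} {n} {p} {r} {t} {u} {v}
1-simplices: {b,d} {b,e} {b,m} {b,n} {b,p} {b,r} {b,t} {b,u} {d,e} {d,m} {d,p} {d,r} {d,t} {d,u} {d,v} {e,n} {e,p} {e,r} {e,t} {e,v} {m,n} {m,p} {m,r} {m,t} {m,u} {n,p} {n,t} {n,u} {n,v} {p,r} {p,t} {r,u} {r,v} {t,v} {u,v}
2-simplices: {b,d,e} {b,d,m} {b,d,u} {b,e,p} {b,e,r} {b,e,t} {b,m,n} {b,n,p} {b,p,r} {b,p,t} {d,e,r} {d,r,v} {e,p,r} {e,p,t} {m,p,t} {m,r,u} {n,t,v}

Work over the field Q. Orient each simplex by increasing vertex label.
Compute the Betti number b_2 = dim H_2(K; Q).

n_0=10 n_1=35 n_2=17  [Q]
∂1: piv[bd,be,bm,bn,bp,br,bt,bu,dv] rk=9  ker:de,dm,dp,dr,dt,du,en,ep,er,et,ev,mn,mp,mr,mt,mu,np,nt,nu,nv,pr,pt,ru,rv,tv,uv
∂2: piv[bde,bdm,bdu,bep,ber,bet,bmn,bnp,bpr,bpt,der,drv,mpt,mru,ntv] rk=15  ker:epr,ept
b_2=(17−15)−0=2

b_2=2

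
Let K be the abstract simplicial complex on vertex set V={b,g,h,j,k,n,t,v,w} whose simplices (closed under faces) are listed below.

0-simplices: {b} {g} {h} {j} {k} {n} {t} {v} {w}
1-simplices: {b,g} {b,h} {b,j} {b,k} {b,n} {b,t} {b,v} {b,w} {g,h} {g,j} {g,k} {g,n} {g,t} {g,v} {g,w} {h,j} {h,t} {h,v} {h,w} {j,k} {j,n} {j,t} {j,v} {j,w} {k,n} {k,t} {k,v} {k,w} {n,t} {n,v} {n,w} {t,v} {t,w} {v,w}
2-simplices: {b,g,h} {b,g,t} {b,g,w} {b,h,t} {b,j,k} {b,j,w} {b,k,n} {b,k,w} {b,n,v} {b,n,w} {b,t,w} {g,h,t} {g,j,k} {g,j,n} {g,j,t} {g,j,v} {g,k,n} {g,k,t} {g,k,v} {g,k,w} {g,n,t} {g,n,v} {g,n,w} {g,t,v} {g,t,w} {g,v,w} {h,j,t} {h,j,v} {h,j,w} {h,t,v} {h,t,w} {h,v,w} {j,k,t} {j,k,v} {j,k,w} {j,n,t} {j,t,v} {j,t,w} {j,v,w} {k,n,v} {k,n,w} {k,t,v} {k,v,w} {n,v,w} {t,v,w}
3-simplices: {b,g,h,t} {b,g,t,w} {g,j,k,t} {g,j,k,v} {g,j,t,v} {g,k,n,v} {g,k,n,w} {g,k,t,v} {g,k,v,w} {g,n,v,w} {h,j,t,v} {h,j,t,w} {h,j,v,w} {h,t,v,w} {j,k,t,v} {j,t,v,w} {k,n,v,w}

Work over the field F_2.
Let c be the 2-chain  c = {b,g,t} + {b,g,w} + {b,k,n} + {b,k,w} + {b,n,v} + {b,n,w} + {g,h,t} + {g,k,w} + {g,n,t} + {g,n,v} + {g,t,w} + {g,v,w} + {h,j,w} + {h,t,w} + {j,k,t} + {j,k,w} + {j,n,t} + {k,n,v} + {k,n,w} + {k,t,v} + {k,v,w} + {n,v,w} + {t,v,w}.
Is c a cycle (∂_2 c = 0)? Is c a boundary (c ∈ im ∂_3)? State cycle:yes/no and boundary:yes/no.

n_0=9 n_1=34 n_2=45 n_3=17  [Z2]
∂1: piv[bg,bh,bj,bk,bn,bt,bv,bw] rk=8  ker:gh,gj,gk,gn,gt,gv,gw,hj,ht,hv,hw,jk,jn,jt,jv,jw,kn,kt,kv,kw,nt,nv,nw,tv,tw,vw
∂2: piv[bgh,bgt,bgw,bht,bjk,bjw,bkn,bkw,bnv,bnw,btw,gjk,gjn,gjt,gjv,gkn,gkt,gkv,gkw,gnt,gnv,gtv,gvw,hjt,hjv,hjw] rk=26  ker:ght,gnw,gtw,htv,htw,hvw,jkt,jkv,jkw,jnt,jtv,jtw,jvw,knv,knw,ktv,kvw,nvw,tvw
∂3: piv[bght,bgtw,gjkt,gjkv,gjtv,gknv,gknw,gktv,gkvw,gnvw,hjtv,hjtw,hjvw,htvw] rk=14  ker:jktv,jtvw,knvw
∂2c = {b,n} + {b,t} + {b,v} + {b,w} + {g,h} + {g,k} + {h,j} + {j,n} + {k,n} + {k,v} + {k,w} + {n,w} + {t,w}

cycle:no boundary:no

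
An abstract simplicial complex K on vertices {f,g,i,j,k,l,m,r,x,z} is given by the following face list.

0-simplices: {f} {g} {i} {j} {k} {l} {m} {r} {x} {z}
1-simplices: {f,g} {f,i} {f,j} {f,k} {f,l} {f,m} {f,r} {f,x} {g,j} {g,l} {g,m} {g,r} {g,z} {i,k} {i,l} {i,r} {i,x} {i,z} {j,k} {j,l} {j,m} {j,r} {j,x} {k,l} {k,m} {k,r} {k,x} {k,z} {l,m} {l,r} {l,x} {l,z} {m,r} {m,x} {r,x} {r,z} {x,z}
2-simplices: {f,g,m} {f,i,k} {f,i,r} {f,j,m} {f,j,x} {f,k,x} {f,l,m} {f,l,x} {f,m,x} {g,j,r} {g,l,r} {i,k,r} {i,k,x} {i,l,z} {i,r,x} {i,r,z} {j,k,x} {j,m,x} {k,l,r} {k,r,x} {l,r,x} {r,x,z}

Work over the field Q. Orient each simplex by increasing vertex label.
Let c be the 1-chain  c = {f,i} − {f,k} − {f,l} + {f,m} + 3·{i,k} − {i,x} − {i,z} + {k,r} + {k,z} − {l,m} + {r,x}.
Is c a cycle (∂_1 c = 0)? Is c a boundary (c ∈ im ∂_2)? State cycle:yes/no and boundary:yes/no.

n_0=10 n_1=37 n_2=22  [Q]
∂1: piv[fg,fi,fj,fk,fl,fm,fr,fx,gz] rk=9  ker:gj,gl,gm,gr,ik,il,ir,ix,iz,jk,jl,jm,jr,jx,kl,km,kr,kx,kz,lm,lr,lx,lz,mr,mx,rx,rz,xz
∂2: piv[fgm,fik,fir,fjm,fjx,fkx,flm,flx,fmx,gjr,glr,ikr,ikx,ilz,irx,irz,jkx,klr,lrx,rxz] rk=20  ker:jmx,krx
∂1c = 0
c vs im∂2: residual ≠ 0 ⇒ not boundary

cycle:yes boundary:no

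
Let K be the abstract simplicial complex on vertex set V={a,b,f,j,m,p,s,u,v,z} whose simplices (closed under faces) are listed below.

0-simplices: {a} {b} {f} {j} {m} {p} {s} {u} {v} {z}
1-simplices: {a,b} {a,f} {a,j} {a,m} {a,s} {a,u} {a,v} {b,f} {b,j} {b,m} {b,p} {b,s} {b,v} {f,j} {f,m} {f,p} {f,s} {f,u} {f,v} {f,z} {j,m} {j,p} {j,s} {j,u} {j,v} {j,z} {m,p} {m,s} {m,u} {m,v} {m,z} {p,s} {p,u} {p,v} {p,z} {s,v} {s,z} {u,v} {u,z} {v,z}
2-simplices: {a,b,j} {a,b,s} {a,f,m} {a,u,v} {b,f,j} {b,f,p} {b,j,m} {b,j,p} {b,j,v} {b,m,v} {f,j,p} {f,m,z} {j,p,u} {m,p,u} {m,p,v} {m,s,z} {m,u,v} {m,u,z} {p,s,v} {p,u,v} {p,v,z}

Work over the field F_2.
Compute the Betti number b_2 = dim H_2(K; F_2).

b_2=2

n_0=10 n_1=40 n_2=21  [Z2]
∂1: piv[ab,af,aj,am,as,au,av,bp,fz] rk=9  ker:bf,bj,bm,bs,bv,fj,fm,fp,fs,fu,fv,jm,jp,js,ju,jv,jz,mp,ms,mu,mv,mz,ps,pu,pv,pz,sv,sz,uv,uz,vz
∂2: piv[abj,abs,afm,auv,bfj,bfp,bjm,bjp,bjv,bmv,fmz,jpu,mpu,mpv,msz,muv,muz,psv,pvz] rk=19  ker:fjp,puv
b_2=(21−19)−0=2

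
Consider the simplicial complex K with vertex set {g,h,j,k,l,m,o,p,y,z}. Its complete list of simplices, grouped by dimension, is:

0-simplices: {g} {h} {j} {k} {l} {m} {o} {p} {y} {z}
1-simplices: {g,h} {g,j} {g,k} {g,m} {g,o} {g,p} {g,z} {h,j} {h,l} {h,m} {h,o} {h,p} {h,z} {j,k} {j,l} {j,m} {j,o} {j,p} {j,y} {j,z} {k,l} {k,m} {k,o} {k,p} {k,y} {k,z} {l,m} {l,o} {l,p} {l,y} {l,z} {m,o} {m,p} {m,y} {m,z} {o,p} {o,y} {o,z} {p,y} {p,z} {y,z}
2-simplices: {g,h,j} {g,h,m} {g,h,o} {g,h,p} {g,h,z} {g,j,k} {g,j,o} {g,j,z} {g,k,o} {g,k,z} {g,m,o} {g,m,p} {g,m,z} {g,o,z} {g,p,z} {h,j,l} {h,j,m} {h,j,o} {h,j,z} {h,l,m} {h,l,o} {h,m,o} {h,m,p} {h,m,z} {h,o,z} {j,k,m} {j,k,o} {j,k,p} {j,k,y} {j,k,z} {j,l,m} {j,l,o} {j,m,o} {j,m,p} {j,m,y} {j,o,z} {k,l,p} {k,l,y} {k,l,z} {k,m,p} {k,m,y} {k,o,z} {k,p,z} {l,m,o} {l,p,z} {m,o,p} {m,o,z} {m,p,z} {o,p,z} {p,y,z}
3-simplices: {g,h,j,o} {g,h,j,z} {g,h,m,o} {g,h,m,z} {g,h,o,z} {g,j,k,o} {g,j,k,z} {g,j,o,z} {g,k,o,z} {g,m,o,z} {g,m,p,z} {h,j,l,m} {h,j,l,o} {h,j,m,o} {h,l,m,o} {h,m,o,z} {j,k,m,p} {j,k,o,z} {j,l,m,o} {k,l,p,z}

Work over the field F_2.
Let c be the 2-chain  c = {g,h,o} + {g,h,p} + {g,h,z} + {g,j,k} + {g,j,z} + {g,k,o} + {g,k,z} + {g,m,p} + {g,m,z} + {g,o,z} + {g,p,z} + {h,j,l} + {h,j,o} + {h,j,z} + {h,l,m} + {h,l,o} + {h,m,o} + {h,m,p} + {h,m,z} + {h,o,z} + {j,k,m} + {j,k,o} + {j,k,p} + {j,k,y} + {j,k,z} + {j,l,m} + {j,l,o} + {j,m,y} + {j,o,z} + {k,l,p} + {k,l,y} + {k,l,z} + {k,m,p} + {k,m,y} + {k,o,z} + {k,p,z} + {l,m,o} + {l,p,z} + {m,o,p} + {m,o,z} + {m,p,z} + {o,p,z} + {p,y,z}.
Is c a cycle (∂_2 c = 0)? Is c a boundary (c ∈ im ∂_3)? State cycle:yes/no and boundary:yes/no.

cycle:no boundary:no

n_0=10 n_1=41 n_2=50 n_3=20  [Z2]
∂1: piv[gh,gj,gk,gm,go,gp,gz,hl,jy] rk=9  ker:hj,hm,ho,hp,hz,jk,jl,jm,jo,jp,jz,kl,km,ko,kp,ky,kz,lm,lo,lp,ly,lz,mo,mp,my,mz,op,oy,oz,py,pz,yz
∂2: piv[ghj,ghm,gho,ghp,ghz,gjk,gjo,gjz,gko,gkz,gmo,gmp,gmz,goz,gpz,hjl,hjm,hlm,hlo,jkm,jkp,jky,jmp,jmy,klp,kly,klz,mop,pyz] rk=29  ker:hjo,hjz,hmo,hmp,hmz,hoz,jko,jkz,jlm,jlo,jmo,joz,kmp,kmy,koz,kpz,lmo,lpz,moz,mpz,opz
∂3: piv[ghjo,ghjz,ghmo,ghmz,ghoz,gjko,gjkz,gjoz,gkoz,gmoz,gmpz,hjlm,hjlo,hjmo,hlmo,jkmp,klpz] rk=17  ker:hmoz,jkoz,jlmo
∂2c = {g,h} + {g,k} + {g,o} + {g,p} + {h,j} + {h,l} + {h,o} + {j,l} + {j,m} + {j,p} + {k,l} + {k,m} + {k,o} + {k,y} + {k,z} + {l,m} + {l,o} + {l,y} + {m,p} + {p,y} + {y,z}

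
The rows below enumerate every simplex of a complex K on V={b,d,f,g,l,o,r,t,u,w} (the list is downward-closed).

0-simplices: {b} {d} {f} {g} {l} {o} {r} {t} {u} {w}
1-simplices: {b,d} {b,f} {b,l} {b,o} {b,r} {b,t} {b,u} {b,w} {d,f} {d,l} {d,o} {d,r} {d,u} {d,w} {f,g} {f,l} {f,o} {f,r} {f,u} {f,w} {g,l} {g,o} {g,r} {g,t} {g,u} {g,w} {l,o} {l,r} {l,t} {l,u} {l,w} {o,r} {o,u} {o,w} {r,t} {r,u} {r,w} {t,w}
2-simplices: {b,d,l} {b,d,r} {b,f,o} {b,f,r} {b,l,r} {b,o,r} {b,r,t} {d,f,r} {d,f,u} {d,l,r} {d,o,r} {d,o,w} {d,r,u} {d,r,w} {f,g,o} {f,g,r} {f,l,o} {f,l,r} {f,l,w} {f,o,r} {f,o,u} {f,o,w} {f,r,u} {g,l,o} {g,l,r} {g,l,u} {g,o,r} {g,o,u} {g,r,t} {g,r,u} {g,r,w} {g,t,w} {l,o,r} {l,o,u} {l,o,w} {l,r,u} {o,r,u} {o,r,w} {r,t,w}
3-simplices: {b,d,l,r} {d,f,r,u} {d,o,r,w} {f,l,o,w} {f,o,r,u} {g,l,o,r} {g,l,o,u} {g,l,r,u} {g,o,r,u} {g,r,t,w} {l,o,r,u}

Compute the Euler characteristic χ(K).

n_0=10 n_1=38 n_2=39 n_3=11
χ=+10−38+39−11=0

χ(K)=0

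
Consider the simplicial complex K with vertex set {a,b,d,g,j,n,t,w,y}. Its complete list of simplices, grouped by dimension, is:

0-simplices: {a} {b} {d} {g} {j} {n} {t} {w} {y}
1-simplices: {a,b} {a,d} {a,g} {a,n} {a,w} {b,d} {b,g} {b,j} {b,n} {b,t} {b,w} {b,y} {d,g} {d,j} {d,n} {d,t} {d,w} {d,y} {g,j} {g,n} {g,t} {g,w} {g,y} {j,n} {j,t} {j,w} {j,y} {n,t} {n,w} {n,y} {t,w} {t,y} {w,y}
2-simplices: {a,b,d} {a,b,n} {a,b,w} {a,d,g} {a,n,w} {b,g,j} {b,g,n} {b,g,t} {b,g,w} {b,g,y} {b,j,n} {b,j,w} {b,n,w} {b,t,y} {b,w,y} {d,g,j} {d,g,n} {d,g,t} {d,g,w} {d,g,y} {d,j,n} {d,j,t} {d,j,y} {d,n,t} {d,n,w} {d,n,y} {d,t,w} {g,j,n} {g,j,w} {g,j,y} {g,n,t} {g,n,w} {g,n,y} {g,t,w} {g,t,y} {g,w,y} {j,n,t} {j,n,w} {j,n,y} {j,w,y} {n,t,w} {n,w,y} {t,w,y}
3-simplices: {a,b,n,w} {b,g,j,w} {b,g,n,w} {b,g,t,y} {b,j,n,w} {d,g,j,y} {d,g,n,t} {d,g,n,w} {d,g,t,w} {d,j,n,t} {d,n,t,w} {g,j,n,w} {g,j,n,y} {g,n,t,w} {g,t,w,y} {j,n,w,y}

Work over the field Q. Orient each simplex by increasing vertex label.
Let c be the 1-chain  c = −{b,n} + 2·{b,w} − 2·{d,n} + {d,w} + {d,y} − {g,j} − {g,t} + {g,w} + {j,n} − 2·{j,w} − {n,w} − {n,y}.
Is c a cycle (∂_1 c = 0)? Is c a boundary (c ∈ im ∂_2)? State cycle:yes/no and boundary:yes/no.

n_0=9 n_1=33 n_2=43 n_3=16  [Q]
∂1: piv[ab,ad,ag,an,aw,bj,bt,by] rk=8  ker:bd,bg,bn,bw,dg,dj,dn,dt,dw,dy,gj,gn,gt,gw,gy,jn,jt,jw,jy,nt,nw,ny,tw,ty,wy
∂2: piv[abd,abn,abw,adg,anw,bgj,bgn,bgt,bgw,bgy,bjn,bjw,bty,bwy,dgj,dgn,dgt,dgw,dgy,djt,djy,dnt,dny,dtw] rk=24  ker:bnw,djn,dnw,gjn,gjw,gjy,gnt,gnw,gny,gtw,gty,gwy,jnt,jnw,jny,jwy,ntw,nwy,twy
∂3: piv[abnw,bgjw,bgnw,bgty,bjnw,dgjy,dgnt,dgnw,dgtw,djnt,dntw,gjnw,gjny,gtwy,jnwy] rk=15  ker:gntw
∂1c = −{b} + {g} − {t} + {w}

cycle:no boundary:no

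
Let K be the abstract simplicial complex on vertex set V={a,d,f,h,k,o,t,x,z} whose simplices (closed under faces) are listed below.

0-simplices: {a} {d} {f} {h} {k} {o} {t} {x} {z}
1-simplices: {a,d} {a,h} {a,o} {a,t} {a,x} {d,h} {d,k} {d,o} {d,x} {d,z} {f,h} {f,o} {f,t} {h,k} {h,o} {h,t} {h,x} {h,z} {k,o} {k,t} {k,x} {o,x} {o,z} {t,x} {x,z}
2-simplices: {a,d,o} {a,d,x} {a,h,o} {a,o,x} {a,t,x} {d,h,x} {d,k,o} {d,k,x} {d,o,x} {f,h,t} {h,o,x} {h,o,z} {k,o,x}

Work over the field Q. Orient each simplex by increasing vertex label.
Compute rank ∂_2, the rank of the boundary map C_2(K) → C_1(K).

rank∂_2=11

n_0=9 n_1=25 n_2=13  [Q]
∂1: piv[ad,ah,ao,at,ax,dk,dz,fh] rk=8  ker:dh,do,dx,fo,ft,hk,ho,ht,hx,hz,ko,kt,kx,ox,oz,tx,xz
∂2: piv[ado,adx,aho,aox,atx,dhx,dko,dkx,fht,hox,hoz] rk=11  ker:dox,kox
rk∂_2=11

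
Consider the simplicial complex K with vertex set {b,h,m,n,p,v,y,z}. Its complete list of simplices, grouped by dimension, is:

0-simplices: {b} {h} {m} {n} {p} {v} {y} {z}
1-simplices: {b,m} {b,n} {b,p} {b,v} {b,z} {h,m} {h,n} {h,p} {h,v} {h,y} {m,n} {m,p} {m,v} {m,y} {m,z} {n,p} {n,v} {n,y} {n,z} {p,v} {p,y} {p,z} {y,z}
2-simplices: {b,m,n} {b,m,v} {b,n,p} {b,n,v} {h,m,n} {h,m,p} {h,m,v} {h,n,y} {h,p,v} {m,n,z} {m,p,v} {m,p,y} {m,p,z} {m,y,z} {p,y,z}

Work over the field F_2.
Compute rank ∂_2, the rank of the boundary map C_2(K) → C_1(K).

n_0=8 n_1=23 n_2=15  [Z2]
∂1: piv[bm,bn,bp,bv,bz,hm,hy] rk=7  ker:hn,hp,hv,mn,mp,mv,my,mz,np,nv,ny,nz,pv,py,pz,yz
∂2: piv[bmn,bmv,bnp,bnv,hmn,hmp,hmv,hny,hpv,mnz,mpy,mpz,myz] rk=13  ker:mpv,pyz
rk∂_2=13

rank∂_2=13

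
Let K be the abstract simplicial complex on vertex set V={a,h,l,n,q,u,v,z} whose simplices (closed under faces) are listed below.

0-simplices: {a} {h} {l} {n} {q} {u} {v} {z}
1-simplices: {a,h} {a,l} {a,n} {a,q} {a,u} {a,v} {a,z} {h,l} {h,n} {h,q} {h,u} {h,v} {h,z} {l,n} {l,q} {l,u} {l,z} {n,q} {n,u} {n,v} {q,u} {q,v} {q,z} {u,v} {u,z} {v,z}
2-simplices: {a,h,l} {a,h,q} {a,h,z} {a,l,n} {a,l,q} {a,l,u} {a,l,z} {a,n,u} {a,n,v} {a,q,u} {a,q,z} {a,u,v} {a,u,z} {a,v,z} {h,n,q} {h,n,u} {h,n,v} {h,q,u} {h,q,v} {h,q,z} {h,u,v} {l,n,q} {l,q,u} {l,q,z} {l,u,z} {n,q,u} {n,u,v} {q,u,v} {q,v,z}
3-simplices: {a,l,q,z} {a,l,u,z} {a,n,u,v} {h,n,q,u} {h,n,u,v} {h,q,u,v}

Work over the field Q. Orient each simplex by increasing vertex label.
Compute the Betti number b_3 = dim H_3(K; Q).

b_3=0

n_0=8 n_1=26 n_2=29 n_3=6  [Q]
∂1: piv[ah,al,an,aq,au,av,az] rk=7  ker:hl,hn,hq,hu,hv,hz,ln,lq,lu,lz,nq,nu,nv,qu,qv,qz,uv,uz,vz
∂2: piv[ahl,ahq,ahz,aln,alq,alu,alz,anu,anv,aqu,aqz,auv,auz,avz,hnq,hnu,hnv,hqu,hqv] rk=19  ker:hqz,huv,lnq,lqu,lqz,luz,nqu,nuv,quv,qvz
∂3: piv[alqz,aluz,anuv,hnqu,hnuv,hquv] rk=6
b_3=(6−6)−0=0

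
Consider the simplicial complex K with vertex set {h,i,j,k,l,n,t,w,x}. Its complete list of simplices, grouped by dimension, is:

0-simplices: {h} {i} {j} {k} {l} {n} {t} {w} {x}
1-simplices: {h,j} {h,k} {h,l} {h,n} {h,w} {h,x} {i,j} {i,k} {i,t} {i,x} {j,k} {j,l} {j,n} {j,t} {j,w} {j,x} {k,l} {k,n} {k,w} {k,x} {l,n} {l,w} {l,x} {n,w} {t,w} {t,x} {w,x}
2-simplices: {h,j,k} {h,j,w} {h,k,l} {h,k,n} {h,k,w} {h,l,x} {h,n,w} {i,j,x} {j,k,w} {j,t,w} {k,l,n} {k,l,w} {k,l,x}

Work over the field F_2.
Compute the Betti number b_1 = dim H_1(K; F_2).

n_0=9 n_1=27 n_2=13  [Z2]
∂1: piv[hj,hk,hl,hn,hw,hx,ij,it] rk=8  ker:ik,ix,jk,jl,jn,jt,jw,jx,kl,kn,kw,kx,ln,lw,lx,nw,tw,tx,wx
∂2: piv[hjk,hjw,hkl,hkn,hkw,hlx,hnw,ijx,jtw,kln,klw,klx] rk=12  ker:jkw
b_1=(27−8)−12=7

b_1=7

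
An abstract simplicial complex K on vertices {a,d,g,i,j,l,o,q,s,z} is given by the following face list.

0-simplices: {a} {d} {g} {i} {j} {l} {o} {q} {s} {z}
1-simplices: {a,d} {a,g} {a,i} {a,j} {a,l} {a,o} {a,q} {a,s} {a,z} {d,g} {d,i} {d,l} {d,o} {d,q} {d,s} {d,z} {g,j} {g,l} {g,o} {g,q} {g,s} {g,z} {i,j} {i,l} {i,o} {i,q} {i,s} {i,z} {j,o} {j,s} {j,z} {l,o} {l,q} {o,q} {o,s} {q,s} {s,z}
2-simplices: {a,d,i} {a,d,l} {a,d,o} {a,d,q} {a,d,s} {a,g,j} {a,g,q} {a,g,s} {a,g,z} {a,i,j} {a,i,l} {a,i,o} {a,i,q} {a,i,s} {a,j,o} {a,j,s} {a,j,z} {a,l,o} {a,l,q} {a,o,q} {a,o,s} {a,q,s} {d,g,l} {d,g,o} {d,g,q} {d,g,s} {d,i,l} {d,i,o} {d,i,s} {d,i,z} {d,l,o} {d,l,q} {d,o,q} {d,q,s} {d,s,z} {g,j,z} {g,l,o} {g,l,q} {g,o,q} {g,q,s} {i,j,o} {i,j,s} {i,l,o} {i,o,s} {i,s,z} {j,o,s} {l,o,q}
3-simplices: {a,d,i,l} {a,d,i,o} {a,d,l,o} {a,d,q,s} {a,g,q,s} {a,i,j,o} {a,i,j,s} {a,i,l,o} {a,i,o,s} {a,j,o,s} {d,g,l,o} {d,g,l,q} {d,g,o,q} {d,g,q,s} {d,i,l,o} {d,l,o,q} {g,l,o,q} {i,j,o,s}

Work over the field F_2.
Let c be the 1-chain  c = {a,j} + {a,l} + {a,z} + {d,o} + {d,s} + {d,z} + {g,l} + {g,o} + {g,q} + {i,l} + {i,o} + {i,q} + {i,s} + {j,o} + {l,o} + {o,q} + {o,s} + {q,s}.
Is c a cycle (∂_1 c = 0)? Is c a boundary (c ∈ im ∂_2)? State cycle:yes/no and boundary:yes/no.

cycle:no boundary:no

n_0=10 n_1=37 n_2=47 n_3=18  [Z2]
∂1: piv[ad,ag,ai,aj,al,ao,aq,as,az] rk=9  ker:dg,di,dl,do,dq,ds,dz,gj,gl,go,gq,gs,gz,ij,il,io,iq,is,iz,jo,js,jz,lo,lq,oq,os,qs,sz
∂2: piv[adi,adl,ado,adq,ads,agj,agq,ags,agz,aij,ail,aio,aiq,ais,ajo,ajs,ajz,alo,alq,aoq,aos,aqs,dgl,dgo,dgq,diz,dsz] rk=27  ker:dgs,dil,dio,dis,dlo,dlq,doq,dqs,gjz,glo,glq,goq,gqs,ijo,ijs,ilo,ios,isz,jos,loq
∂3: piv[adil,adio,adlo,adqs,agqs,aijo,aijs,ailo,aios,ajos,dglo,dglq,dgoq,dgqs,dloq] rk=15  ker:dilo,gloq,ijos
∂1c = {a} + {d} + {g} + {o}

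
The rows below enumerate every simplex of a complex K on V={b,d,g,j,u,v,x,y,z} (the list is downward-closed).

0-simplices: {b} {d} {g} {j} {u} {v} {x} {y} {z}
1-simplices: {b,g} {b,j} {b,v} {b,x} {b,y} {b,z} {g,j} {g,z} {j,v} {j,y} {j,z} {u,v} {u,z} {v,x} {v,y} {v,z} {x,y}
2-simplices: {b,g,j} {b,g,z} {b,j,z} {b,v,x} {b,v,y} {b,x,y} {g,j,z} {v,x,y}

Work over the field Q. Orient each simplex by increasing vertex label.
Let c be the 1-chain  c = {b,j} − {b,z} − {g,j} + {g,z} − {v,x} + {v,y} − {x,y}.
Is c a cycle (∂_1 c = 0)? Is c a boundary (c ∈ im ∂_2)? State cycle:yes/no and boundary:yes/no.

n_0=9 n_1=17 n_2=8  [Q]
∂1: piv[bg,bj,bv,bx,by,bz,uv] rk=7  ker:gj,gz,jv,jy,jz,uz,vx,vy,vz,xy
∂2: piv[bgj,bgz,bjz,bvx,bvy,bxy] rk=6  ker:gjz,vxy
∂1c = 0
c vs im∂2: reduces to 0 ⇒ boundary

cycle:yes boundary:yes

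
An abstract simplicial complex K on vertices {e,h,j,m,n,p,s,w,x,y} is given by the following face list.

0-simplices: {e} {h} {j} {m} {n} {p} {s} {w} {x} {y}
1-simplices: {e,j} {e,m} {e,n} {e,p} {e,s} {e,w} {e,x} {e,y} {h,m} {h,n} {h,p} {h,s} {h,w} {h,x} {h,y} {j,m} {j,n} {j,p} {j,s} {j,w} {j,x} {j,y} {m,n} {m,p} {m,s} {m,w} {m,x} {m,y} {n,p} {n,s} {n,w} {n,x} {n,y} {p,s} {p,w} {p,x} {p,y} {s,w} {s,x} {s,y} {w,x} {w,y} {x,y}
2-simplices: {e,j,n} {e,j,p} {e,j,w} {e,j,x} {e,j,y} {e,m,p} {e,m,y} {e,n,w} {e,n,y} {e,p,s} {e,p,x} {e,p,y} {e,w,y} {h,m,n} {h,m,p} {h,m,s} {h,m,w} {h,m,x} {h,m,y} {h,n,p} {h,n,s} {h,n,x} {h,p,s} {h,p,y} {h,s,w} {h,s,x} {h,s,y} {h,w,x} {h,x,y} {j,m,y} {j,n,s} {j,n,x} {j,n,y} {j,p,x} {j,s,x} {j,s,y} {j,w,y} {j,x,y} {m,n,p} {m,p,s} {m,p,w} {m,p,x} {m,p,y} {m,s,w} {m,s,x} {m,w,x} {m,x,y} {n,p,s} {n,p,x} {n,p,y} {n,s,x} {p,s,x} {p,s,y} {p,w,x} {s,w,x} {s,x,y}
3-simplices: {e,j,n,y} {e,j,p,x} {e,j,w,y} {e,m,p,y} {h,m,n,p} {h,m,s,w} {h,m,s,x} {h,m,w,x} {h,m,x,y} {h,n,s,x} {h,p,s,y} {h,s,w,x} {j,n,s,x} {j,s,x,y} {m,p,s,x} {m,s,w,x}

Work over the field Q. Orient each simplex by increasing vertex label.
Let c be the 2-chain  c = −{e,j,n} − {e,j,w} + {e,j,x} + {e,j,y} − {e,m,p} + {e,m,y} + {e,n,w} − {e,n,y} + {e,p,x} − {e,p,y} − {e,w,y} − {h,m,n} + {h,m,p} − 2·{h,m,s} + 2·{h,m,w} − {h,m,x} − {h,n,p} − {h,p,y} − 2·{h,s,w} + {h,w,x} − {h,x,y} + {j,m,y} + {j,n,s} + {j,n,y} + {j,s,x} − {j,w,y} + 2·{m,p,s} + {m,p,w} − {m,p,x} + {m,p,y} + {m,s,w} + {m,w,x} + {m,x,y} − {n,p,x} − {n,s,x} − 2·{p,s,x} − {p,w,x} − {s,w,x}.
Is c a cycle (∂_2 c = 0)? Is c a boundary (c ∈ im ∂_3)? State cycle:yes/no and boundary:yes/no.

n_0=10 n_1=43 n_2=56 n_3=16  [Q]
∂1: piv[ej,em,en,ep,es,ew,ex,ey,hm] rk=9  ker:hn,hp,hs,hw,hx,hy,jm,jn,jp,js,jw,jx,jy,mn,mp,ms,mw,mx,my,np,ns,nw,nx,ny,ps,pw,px,py,sw,sx,sy,wx,wy,xy
∂2: piv[ejn,ejp,ejw,ejx,ejy,emp,emy,enw,eny,eps,epx,epy,ewy,hmn,hmp,hms,hmw,hmx,hmy,hnp,hns,hnx,hps,hsw,hsx,hsy,hwx,hxy,jmy,jns,jnx,jsy,mpw] rk=33  ker:hpy,jny,jpx,jsx,jwy,jxy,mnp,mps,mpx,mpy,msw,msx,mwx,mxy,nps,npx,npy,nsx,psx,psy,pwx,swx,sxy
∂3: piv[ejny,ejpx,ejwy,empy,hmnp,hmsw,hmsx,hmwx,hmxy,hnsx,hpsy,hswx,jnsx,jsxy,mpsx] rk=15  ker:mswx
∂2c = {e,n} + {e,p} − {e,w} − 2·{e,x} + {e,y} − {h,m} − {h,p} + {h,w} − {h,x} + 2·{h,y} + {j,m} + {j,n} − 2·{j,w} − {m,n} + 3·{m,p} − 3·{m,s} + {m,w} − 2·{n,p} + {n,w} + 2·{n,x} + 2·{p,x} − {p,y} − 2·{s,w} − {s,x} − 2·{w,y}

cycle:no boundary:no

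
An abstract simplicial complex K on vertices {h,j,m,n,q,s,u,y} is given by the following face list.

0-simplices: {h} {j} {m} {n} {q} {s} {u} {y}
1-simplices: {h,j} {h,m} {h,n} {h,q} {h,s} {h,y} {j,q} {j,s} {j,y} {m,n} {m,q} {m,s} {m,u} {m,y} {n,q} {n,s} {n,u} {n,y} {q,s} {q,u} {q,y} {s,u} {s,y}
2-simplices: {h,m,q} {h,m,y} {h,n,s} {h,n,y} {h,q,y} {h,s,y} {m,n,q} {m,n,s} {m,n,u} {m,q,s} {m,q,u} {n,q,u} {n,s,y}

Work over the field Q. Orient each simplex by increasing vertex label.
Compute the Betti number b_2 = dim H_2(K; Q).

n_0=8 n_1=23 n_2=13  [Q]
∂1: piv[hj,hm,hn,hq,hs,hy,mu] rk=7  ker:jq,js,jy,mn,mq,ms,my,nq,ns,nu,ny,qs,qu,qy,su,sy
∂2: piv[hmq,hmy,hns,hny,hqy,hsy,mnq,mns,mnu,mqs,mqu] rk=11  ker:nqu,nsy
b_2=(13−11)−0=2

b_2=2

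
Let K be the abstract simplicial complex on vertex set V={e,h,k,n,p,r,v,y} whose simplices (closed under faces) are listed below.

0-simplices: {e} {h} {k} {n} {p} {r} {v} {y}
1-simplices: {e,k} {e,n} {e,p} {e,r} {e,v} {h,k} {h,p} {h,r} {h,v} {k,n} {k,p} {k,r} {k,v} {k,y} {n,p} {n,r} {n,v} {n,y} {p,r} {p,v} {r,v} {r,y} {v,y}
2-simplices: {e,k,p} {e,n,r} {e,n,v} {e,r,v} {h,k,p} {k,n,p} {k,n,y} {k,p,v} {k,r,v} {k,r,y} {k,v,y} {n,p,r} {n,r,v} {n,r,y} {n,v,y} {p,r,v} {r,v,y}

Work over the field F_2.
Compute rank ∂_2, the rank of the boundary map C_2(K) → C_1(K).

rank∂_2=13

n_0=8 n_1=23 n_2=17  [Z2]
∂1: piv[ek,en,ep,er,ev,hk,ky] rk=7  ker:hp,hr,hv,kn,kp,kr,kv,np,nr,nv,ny,pr,pv,rv,ry,vy
∂2: piv[ekp,enr,env,erv,hkp,knp,kny,kpv,krv,kry,kvy,npr,nry] rk=13  ker:nrv,nvy,prv,rvy
rk∂_2=13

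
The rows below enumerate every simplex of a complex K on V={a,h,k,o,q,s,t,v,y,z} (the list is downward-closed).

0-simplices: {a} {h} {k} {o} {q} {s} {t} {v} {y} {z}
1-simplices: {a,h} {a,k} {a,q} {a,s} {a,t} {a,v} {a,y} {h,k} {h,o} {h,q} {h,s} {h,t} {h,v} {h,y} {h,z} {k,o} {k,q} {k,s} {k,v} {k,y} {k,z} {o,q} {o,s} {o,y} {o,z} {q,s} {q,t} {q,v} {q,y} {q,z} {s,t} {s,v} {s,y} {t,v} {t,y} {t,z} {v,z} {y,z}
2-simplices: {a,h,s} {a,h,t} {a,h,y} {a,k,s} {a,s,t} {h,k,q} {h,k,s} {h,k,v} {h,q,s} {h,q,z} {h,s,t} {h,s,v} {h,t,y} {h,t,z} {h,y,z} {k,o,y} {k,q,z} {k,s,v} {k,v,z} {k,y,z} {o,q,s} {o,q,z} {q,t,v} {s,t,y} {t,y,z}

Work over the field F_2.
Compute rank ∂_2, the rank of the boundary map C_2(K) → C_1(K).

rank∂_2=22

n_0=10 n_1=38 n_2=25  [Z2]
∂1: piv[ah,ak,aq,as,at,av,ay,ho,hz] rk=9  ker:hk,hq,hs,ht,hv,hy,ko,kq,ks,kv,ky,kz,oq,os,oy,oz,qs,qt,qv,qy,qz,st,sv,sy,tv,ty,tz,vz,yz
∂2: piv[ahs,aht,ahy,aks,ast,hkq,hks,hkv,hqs,hqz,hsv,hty,htz,hyz,koy,kqz,kvz,kyz,oqs,oqz,qtv,sty] rk=22  ker:hst,ksv,tyz
rk∂_2=22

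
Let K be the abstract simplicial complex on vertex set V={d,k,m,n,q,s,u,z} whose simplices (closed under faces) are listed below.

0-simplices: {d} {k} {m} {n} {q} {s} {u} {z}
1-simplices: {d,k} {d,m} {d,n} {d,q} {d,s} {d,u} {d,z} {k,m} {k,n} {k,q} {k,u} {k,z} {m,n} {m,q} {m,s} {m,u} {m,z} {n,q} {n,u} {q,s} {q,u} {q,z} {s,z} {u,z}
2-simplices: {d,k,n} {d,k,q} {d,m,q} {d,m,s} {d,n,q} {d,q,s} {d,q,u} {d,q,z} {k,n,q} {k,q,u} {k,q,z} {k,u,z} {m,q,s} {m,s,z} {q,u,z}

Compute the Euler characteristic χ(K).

n_0=8 n_1=24 n_2=15
χ=+8−24+15=-1

χ(K)=-1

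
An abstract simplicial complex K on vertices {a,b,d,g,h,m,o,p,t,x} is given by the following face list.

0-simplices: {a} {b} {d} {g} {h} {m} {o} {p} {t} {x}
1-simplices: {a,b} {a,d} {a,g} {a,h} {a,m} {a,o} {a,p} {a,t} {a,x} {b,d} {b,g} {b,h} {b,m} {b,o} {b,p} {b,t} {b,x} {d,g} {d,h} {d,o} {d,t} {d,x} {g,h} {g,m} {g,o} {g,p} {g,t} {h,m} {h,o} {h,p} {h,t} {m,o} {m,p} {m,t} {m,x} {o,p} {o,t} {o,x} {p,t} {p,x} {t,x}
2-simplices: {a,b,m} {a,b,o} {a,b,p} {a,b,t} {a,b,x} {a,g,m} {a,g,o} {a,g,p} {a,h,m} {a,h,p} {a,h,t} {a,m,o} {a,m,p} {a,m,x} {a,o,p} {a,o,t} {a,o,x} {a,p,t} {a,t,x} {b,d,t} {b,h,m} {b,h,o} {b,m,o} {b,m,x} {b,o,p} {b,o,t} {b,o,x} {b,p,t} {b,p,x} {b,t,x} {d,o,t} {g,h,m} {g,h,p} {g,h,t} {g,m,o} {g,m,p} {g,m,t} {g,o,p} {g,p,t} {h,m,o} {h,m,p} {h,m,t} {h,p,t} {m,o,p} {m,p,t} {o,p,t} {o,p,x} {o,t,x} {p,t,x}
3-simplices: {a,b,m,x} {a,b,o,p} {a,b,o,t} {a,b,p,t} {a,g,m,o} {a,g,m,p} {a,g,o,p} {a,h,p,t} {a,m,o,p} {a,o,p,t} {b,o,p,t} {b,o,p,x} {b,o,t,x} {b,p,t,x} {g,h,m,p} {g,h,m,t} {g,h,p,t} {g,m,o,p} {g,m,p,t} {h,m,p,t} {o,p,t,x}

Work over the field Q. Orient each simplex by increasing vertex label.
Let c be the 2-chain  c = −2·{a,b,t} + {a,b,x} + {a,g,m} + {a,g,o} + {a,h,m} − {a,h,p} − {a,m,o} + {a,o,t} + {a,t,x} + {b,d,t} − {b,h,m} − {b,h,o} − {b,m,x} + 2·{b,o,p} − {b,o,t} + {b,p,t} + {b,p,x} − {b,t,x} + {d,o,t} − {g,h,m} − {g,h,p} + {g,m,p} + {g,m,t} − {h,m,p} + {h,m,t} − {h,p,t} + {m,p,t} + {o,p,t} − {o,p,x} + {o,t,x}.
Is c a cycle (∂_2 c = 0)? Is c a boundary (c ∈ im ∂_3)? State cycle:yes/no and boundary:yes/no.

cycle:no boundary:no

n_0=10 n_1=41 n_2=49 n_3=21  [Q]
∂1: piv[ab,ad,ag,ah,am,ao,ap,at,ax] rk=9  ker:bd,bg,bh,bm,bo,bp,bt,bx,dg,dh,do,dt,dx,gh,gm,go,gp,gt,hm,ho,hp,ht,mo,mp,mt,mx,op,ot,ox,pt,px,tx
∂2: piv[abm,abo,abp,abt,abx,agm,ago,agp,ahm,ahp,aht,amo,amp,amx,aop,aot,aox,apt,atx,bdt,bhm,bho,bpx,dot,ghm,ght,gmt] rk=27  ker:bmo,bmx,bop,bot,box,bpt,btx,ghp,gmo,gmp,gop,gpt,hmo,hmp,hmt,hpt,mop,mpt,opt,opx,otx,ptx
∂3: piv[abmx,abop,abot,abpt,agmo,agmp,agop,ahpt,amop,aopt,bopx,botx,bptx,ghmp,ghmt,ghpt,gmpt] rk=17  ker:bopt,gmop,hmpt,optx
∂2c = −{a,b} + 2·{a,g} − 3·{a,m} + {a,o} + {a,p} + 2·{a,t} − 2·{a,x} + {b,d} − 2·{b,h} + 2·{b,o} − 4·{b,t} + 2·{b,x} + {d,o} − 2·{g,h} + 4·{g,m} + {g,o} − {g,t} − {h,m} − {h,o} − 2·{h,p} − {m,o} + {m,p} + {m,t} − {m,x} + 2·{o,p} + {o,t} + 2·{p,t} + {t,x}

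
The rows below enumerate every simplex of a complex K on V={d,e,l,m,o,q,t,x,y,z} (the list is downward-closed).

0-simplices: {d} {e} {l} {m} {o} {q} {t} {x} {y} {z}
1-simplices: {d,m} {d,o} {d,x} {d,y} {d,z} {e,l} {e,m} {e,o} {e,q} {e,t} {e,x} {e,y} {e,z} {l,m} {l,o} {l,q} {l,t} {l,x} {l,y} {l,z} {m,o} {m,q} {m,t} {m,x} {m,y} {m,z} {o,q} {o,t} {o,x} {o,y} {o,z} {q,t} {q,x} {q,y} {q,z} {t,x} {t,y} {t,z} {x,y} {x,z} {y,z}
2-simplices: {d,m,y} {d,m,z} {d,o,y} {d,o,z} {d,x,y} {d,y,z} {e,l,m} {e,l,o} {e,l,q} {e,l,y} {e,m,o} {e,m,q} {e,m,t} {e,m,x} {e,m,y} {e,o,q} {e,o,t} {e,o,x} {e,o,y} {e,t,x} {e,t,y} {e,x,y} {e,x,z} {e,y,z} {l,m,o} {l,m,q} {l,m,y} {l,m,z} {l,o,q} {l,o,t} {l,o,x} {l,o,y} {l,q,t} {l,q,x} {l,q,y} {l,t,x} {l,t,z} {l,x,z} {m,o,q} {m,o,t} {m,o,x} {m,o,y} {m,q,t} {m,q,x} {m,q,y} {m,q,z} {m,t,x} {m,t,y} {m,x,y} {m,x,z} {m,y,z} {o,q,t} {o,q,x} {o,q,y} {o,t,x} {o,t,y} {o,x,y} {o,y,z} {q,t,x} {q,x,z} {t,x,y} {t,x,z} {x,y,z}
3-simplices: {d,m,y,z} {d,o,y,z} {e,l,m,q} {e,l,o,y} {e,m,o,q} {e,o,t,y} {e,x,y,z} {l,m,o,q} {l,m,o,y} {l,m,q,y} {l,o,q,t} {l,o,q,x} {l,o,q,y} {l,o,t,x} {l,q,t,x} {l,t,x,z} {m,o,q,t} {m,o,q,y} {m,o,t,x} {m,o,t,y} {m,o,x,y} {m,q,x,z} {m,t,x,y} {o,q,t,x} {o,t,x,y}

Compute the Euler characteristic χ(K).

χ(K)=7

n_0=10 n_1=41 n_2=63 n_3=25
χ=+10−41+63−25=7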